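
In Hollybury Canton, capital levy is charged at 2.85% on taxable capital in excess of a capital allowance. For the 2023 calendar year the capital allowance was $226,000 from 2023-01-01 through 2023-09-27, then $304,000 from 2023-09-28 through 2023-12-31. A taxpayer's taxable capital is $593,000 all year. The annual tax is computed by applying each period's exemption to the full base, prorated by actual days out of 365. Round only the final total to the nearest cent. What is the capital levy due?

2023-01-01 to 2023-09-27: 270 days, exemption $226,000 → ($593,000 − $226,000) × 2.85% × 270/365 = $7,737.1644
2023-09-28 to 2023-12-31: 95 days, exemption $304,000 → ($593,000 − $304,000) × 2.85% × 95/365 = $2,143.7466
Total = $9,880.9110

$9,880.91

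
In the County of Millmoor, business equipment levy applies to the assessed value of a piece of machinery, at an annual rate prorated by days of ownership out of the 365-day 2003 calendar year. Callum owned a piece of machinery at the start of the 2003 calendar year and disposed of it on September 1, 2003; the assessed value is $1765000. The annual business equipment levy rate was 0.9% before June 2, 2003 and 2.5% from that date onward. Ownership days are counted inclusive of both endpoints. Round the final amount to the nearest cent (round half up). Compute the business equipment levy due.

January 1 – June 1, 2003: 152 days at 0.9% → $1765000 × 0.9% × 152/365 = $6615.1233
June 2 – September 1, 2003: 92 days at 2.5% → $1765000 × 2.5% × 92/365 = $11121.9178
Total = $17737.0411

$17737.04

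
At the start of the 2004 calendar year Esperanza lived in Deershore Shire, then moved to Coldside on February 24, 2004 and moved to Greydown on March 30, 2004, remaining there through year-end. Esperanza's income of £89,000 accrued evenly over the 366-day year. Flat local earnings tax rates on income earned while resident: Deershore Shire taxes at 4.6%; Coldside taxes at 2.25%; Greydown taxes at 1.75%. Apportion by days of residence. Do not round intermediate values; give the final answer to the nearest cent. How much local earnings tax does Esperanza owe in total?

Deershore Shire, January 1 – February 23, 2004: 54 days → £89,000 × 4.6% × 54/366 = £604.0328
Coldside, February 24 – March 29, 2004: 35 days → £89,000 × 2.25% × 35/366 = £191.4959
Greydown, March 30 – December 31, 2004: 277 days → £89,000 × 1.75% × 277/366 = £1,178.7637
Total = £1,974.2923

£1,974.29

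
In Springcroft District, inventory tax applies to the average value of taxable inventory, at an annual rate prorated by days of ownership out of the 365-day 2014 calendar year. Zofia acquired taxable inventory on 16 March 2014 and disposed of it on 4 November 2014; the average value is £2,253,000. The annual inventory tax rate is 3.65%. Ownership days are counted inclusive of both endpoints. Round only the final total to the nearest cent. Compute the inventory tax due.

Days held (16 March – 4 November 2014): 234 out of 365
Tax = £2,253,000 × 3.65% × 234/365 = £52,720.2000

£52,720.20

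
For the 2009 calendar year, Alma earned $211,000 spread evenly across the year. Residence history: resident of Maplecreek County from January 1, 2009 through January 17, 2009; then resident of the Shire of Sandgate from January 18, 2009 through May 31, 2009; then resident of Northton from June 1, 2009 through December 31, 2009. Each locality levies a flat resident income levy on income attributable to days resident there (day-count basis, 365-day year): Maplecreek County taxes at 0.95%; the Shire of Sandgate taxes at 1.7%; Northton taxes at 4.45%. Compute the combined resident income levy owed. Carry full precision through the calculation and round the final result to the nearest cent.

Maplecreek County, January 1 – January 17, 2009: 17 days → $211,000 × 0.95% × 17/365 = $93.3603
The Shire of Sandgate, January 18 – May 31, 2009: 134 days → $211,000 × 1.7% × 134/365 = $1,316.8712
Northton, June 1 – December 31, 2009: 214 days → $211,000 × 4.45% × 214/365 = $5,505.0767
Total = $6,915.3082

$6,915.31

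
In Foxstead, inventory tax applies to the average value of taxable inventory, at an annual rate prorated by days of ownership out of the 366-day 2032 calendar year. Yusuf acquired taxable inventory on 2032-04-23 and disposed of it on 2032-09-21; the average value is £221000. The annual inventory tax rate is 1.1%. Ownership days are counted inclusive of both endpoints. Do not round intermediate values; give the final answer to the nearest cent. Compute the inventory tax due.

£1009.60

Days held (2032-04-23 to 2032-09-21): 152 out of 366
Tax = £221000 × 1.1% × 152/366 = £1009.5956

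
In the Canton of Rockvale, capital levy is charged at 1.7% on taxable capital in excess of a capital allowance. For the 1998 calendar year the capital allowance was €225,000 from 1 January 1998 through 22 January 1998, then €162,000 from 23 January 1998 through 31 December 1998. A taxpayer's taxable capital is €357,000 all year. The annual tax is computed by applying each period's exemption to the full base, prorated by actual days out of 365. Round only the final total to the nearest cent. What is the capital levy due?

€3,250.45

1 January – 22 January 1998: 22 days, exemption €225,000 → (€357,000 − €225,000) × 1.7% × 22/365 = €135.2548
23 January – 31 December 1998: 343 days, exemption €162,000 → (€357,000 − €162,000) × 1.7% × 343/365 = €3,115.1918
Total = €3,250.4466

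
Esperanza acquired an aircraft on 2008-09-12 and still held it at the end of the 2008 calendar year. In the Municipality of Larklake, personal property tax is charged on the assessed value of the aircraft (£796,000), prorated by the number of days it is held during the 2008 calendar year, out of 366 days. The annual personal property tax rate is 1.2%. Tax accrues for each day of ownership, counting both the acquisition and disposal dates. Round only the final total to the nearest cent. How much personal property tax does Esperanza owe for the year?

£2,896.92

Days held (2008-09-12 to 2008-12-31): 111 out of 366
Tax = £796,000 × 1.2% × 111/366 = £2,896.9180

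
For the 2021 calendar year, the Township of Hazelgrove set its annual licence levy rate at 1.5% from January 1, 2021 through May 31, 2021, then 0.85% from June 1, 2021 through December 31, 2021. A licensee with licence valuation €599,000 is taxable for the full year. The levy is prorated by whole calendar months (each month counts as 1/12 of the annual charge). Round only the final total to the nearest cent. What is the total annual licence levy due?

€6,713.79

January 1 – May 31, 2021: 5 months at 1.5% → €599,000 × 1.5% × 5/12 = €3,743.7500
June 1 – December 31, 2021: 7 months at 0.85% → €599,000 × 0.85% × 7/12 = €2,970.0417
Total = €6,713.7917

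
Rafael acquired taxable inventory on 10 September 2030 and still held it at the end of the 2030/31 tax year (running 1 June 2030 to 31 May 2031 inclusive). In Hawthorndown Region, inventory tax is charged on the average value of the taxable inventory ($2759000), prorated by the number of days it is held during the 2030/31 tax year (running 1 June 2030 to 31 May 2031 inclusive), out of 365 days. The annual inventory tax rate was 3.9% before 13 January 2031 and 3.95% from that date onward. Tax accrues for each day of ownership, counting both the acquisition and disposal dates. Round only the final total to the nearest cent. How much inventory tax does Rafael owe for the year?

10 September 2030 – 12 January 2031: 125 days at 3.9% → $2759000 × 3.9% × 125/365 = $36849.6575
13 January – 31 May 2031: 139 days at 3.95% → $2759000 × 3.95% × 139/365 = $41502.1630
Total = $78351.8205

$78351.82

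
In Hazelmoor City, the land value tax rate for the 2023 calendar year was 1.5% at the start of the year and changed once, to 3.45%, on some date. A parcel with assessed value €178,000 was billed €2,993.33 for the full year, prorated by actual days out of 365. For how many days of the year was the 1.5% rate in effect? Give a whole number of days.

Let d = days at the first rate; then 365 − d days at the second rate.
€178,000 × [1.5%·d + 3.45%·(365−d)] / 365 = €2,993.33
Solving gives d = 331, so the new rate took effect on 28 November 2023.

331 days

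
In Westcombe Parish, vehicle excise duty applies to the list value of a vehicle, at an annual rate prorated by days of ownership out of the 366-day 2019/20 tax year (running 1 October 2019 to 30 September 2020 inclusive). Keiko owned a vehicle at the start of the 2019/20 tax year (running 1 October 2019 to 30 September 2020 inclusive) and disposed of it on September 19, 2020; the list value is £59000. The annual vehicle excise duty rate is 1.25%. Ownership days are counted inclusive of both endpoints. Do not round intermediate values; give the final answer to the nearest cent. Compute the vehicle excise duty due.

£715.33

Days held (October 1, 2019 – September 19, 2020): 355 out of 366
Tax = £59000 × 1.25% × 355/366 = £715.3347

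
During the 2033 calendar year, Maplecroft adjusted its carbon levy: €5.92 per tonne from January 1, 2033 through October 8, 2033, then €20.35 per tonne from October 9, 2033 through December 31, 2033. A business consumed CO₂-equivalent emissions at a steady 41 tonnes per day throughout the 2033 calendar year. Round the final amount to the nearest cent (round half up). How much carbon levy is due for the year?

€138289.72

January 1 – October 8, 2033: 281 days × 41 tonnes/day = 11,521 tonnes at €5.92/tonne → €68204.32
October 9 – December 31, 2033: 84 days × 41 tonnes/day = 3,444 tonnes at €20.35/tonne → €70085.40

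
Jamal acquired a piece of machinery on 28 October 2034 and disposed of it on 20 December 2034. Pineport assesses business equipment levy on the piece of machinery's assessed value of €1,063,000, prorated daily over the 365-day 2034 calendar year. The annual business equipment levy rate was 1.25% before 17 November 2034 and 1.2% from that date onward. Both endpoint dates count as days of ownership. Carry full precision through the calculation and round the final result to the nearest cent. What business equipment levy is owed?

28 October – 16 November 2034: 20 days at 1.25% → €1,063,000 × 1.25% × 20/365 = €728.0822
17 November – 20 December 2034: 34 days at 1.2% → €1,063,000 × 1.2% × 34/365 = €1,188.2301
Total = €1,916.3123

€1,916.31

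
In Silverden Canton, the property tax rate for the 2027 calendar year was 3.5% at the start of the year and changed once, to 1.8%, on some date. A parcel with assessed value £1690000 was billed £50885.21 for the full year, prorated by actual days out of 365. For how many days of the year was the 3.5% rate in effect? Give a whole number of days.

260 days

Let d = days at the first rate; then 365 − d days at the second rate.
£1690000 × [3.5%·d + 1.8%·(365−d)] / 365 = £50885.21
Solving gives d = 260, so the new rate took effect on 18 Sep 2027.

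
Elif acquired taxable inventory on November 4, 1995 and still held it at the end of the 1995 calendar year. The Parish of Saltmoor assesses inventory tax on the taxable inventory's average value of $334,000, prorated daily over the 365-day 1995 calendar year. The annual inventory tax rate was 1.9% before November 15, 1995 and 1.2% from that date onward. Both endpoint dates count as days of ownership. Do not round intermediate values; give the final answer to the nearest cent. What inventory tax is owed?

$707.35

November 4 – November 14, 1995: 11 days at 1.9% → $334,000 × 1.9% × 11/365 = $191.2493
November 15 – December 31, 1995: 47 days at 1.2% → $334,000 × 1.2% × 47/365 = $516.0986
Total = $707.3479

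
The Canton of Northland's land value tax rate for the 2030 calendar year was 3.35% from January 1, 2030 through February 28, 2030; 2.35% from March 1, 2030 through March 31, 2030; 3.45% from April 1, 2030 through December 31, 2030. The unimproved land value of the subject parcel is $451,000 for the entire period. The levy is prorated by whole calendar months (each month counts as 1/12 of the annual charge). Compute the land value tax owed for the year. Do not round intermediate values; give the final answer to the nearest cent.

January 1 – February 28, 2030: 2 months at 3.35% → $451,000 × 3.35% × 2/12 = $2,518.0833
March 1 – March 31, 2030: 1 month at 2.35% → $451,000 × 2.35% × 1/12 = $883.2083
April 1 – December 31, 2030: 9 months at 3.45% → $451,000 × 3.45% × 9/12 = $11,669.6250
Total = $15,070.9167

$15,070.92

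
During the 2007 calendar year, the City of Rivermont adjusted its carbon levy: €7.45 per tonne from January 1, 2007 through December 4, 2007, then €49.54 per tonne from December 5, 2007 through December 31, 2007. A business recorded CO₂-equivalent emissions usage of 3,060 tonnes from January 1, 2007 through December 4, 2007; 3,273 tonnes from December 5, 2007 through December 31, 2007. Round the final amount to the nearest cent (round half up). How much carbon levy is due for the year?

€184941.42

January 1 – December 4, 2007: 3,060 tonnes at €7.45/tonne → €22797.00
December 5 – December 31, 2007: 3,273 tonnes at €49.54/tonne → €162144.42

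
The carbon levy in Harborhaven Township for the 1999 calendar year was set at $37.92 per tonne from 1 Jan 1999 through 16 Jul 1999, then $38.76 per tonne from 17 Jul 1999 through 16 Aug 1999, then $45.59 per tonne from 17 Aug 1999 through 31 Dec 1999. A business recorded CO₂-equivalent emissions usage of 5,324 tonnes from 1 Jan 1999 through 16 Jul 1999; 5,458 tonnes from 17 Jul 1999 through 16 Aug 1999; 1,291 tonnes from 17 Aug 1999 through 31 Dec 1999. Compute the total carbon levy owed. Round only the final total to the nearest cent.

$472,294.85

1 Jan – 16 Jul 1999: 5,324 tonnes at $37.92/tonne → $201,886.08
17 Jul – 16 Aug 1999: 5,458 tonnes at $38.76/tonne → $211,552.08
17 Aug – 31 Dec 1999: 1,291 tonnes at $45.59/tonne → $58,856.69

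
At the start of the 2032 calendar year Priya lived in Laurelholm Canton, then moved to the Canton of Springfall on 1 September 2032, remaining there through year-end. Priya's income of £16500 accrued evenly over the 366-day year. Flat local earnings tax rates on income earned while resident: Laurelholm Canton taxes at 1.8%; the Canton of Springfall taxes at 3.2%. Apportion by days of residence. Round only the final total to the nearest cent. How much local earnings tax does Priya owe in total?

Laurelholm Canton, 1 January – 31 August 2032: 244 days → £16500 × 1.8% × 244/366 = £198.0000
The Canton of Springfall, 1 September – 31 December 2032: 122 days → £16500 × 3.2% × 122/366 = £176.0000
Total = £374.0000

£374.00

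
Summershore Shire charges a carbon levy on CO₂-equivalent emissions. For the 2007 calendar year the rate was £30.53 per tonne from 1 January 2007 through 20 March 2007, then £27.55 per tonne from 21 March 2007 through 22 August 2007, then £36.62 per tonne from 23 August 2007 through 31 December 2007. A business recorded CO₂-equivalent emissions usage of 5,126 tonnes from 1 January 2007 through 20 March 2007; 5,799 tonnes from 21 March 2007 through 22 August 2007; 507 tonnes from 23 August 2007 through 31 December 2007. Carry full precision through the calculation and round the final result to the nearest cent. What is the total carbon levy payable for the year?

£334,825.57

1 January – 20 March 2007: 5,126 tonnes at £30.53/tonne → £156,496.78
21 March – 22 August 2007: 5,799 tonnes at £27.55/tonne → £159,762.45
23 August – 31 December 2007: 507 tonnes at £36.62/tonne → £18,566.34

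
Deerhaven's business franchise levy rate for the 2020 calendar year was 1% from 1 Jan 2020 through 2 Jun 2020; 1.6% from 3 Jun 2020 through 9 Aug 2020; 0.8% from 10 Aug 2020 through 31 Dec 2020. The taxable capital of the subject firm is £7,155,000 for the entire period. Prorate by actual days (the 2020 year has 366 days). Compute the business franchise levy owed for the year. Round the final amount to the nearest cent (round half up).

£73,895.90

1 Jan – 2 Jun 2020: 154 days at 1% → £7,155,000 × 1% × 154/366 = £30,105.7377
3 Jun – 9 Aug 2020: 68 days at 1.6% → £7,155,000 × 1.6% × 68/366 = £21,269.5082
10 Aug – 31 Dec 2020: 144 days at 0.8% → £7,155,000 × 0.8% × 144/366 = £22,520.6557
Total = £73,895.9016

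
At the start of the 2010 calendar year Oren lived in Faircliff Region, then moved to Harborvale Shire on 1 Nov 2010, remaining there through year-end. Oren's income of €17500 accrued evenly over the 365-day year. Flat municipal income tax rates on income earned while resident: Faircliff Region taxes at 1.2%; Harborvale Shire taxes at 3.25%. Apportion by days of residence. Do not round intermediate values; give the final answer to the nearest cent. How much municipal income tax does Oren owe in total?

€269.96

Faircliff Region, 1 Jan – 31 Oct 2010: 304 days → €17500 × 1.2% × 304/365 = €174.9041
Harborvale Shire, 1 Nov – 31 Dec 2010: 61 days → €17500 × 3.25% × 61/365 = €95.0514
Total = €269.9555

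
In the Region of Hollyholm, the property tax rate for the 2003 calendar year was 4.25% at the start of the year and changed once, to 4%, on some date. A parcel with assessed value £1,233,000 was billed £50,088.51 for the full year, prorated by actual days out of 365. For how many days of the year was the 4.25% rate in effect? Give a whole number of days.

91 days

Let d = days at the first rate; then 365 − d days at the second rate.
£1,233,000 × [4.25%·d + 4%·(365−d)] / 365 = £50,088.51
Solving gives d = 91, so the new rate took effect on 2 April 2003.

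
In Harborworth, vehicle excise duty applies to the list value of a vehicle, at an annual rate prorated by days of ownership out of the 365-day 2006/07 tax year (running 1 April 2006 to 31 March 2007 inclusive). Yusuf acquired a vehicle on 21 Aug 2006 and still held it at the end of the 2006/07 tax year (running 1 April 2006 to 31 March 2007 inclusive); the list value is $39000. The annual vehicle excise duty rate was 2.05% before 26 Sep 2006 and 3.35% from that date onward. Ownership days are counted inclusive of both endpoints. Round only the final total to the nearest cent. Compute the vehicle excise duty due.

$748.21

21 Aug – 25 Sep 2006: 36 days at 2.05% → $39000 × 2.05% × 36/365 = $78.8548
26 Sep 2006 – 31 Mar 2007: 187 days at 3.35% → $39000 × 3.35% × 187/365 = $669.3575
Total = $748.2123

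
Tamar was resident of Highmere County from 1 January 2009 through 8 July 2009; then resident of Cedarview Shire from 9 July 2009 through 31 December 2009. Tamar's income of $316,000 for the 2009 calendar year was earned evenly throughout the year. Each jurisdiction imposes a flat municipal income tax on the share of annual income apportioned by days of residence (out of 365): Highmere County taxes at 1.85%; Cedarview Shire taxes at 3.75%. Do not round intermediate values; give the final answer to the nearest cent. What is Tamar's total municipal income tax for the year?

$8,741.08

Highmere County, 1 January – 8 July 2009: 189 days → $316,000 × 1.85% × 189/365 = $3,027.1068
Cedarview Shire, 9 July – 31 December 2009: 176 days → $316,000 × 3.75% × 176/365 = $5,713.9726
Total = $8,741.0795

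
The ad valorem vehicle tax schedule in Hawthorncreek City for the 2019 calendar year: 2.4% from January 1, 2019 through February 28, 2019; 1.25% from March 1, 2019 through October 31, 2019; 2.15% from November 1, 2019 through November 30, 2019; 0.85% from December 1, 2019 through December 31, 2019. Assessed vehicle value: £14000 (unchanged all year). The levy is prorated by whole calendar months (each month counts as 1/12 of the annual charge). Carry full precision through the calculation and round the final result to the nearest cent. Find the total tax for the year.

January 1 – February 28, 2019: 2 months at 2.4% → £14000 × 2.4% × 2/12 = £56.0000
March 1 – October 31, 2019: 8 months at 1.25% → £14000 × 1.25% × 8/12 = £116.6667
November 1 – November 30, 2019: 1 month at 2.15% → £14000 × 2.15% × 1/12 = £25.0833
December 1 – December 31, 2019: 1 month at 0.85% → £14000 × 0.85% × 1/12 = £9.9167
Total = £207.6667

£207.67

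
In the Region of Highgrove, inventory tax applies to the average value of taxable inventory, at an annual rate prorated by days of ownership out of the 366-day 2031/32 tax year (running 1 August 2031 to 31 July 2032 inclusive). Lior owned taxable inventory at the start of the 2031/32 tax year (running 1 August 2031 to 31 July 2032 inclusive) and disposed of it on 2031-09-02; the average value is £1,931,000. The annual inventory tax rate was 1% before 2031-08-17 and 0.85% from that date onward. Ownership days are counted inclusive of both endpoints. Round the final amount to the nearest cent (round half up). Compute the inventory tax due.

£1,606.53

2031-08-01 to 2031-08-16: 16 days at 1% → £1,931,000 × 1% × 16/366 = £844.1530
2031-08-17 to 2031-09-02: 17 days at 0.85% → £1,931,000 × 0.85% × 17/366 = £762.3757
Total = £1,606.5287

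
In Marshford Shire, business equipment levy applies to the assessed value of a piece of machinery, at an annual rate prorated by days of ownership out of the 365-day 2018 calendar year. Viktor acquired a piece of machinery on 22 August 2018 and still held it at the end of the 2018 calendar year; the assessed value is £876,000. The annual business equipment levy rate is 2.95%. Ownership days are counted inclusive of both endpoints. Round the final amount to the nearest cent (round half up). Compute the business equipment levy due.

Days held (22 August – 31 December 2018): 132 out of 365
Tax = £876,000 × 2.95% × 132/365 = £9,345.6000

£9,345.60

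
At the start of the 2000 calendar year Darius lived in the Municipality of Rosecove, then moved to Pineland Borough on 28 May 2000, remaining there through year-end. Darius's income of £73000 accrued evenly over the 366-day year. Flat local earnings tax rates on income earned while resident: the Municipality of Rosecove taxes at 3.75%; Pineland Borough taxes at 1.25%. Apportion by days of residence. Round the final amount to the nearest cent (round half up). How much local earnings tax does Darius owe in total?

£1650.48

The Municipality of Rosecove, 1 January – 27 May 2000: 148 days → £73000 × 3.75% × 148/366 = £1106.9672
Pineland Borough, 28 May – 31 December 2000: 218 days → £73000 × 1.25% × 218/366 = £543.5109
Total = £1650.4781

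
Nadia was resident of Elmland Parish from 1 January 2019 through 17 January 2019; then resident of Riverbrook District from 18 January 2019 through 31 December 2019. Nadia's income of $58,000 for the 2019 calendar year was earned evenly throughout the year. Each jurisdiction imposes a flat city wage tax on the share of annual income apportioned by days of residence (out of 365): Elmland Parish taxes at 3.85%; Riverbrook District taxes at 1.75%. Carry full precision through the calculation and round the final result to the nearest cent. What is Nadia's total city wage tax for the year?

Elmland Parish, 1 January – 17 January 2019: 17 days → $58,000 × 3.85% × 17/365 = $104.0027
Riverbrook District, 18 January – 31 December 2019: 348 days → $58,000 × 1.75% × 348/365 = $967.7260
Total = $1,071.7288

$1,071.73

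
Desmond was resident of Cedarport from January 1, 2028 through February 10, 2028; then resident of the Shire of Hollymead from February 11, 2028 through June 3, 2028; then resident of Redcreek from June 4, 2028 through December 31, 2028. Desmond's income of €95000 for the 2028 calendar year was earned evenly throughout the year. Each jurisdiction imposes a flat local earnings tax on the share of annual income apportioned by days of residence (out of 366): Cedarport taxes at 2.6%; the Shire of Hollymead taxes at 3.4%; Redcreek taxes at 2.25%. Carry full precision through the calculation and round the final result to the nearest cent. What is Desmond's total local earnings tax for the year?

€2515.03

Cedarport, January 1 – February 10, 2028: 41 days → €95000 × 2.6% × 41/366 = €276.6940
The Shire of Hollymead, February 11 – June 3, 2028: 114 days → €95000 × 3.4% × 114/366 = €1006.0656
Redcreek, June 4 – December 31, 2028: 211 days → €95000 × 2.25% × 211/366 = €1232.2746
Total = €2515.0342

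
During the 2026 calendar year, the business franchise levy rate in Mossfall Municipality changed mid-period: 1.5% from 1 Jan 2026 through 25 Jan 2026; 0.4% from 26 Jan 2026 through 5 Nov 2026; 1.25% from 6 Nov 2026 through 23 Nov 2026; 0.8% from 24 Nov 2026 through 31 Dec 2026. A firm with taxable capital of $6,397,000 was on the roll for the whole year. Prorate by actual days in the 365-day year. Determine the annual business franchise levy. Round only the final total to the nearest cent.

1 Jan – 25 Jan 2026: 25 days at 1.5% → $6,397,000 × 1.5% × 25/365 = $6,572.2603
26 Jan – 5 Nov 2026: 284 days at 0.4% → $6,397,000 × 0.4% × 284/365 = $19,909.5671
6 Nov – 23 Nov 2026: 18 days at 1.25% → $6,397,000 × 1.25% × 18/365 = $3,943.3562
24 Nov – 31 Dec 2026: 38 days at 0.8% → $6,397,000 × 0.8% × 38/365 = $5,327.9123
Total = $35,753.0959

$35,753.10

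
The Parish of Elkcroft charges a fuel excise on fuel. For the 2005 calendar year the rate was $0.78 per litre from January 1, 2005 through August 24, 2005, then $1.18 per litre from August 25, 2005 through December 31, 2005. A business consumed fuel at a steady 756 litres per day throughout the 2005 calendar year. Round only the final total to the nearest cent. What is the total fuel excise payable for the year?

$254242.80

January 1 – August 24, 2005: 236 days × 756 litres/day = 178,416 litres at $0.78/litre → $139164.48
August 25 – December 31, 2005: 129 days × 756 litres/day = 97,524 litres at $1.18/litre → $115078.32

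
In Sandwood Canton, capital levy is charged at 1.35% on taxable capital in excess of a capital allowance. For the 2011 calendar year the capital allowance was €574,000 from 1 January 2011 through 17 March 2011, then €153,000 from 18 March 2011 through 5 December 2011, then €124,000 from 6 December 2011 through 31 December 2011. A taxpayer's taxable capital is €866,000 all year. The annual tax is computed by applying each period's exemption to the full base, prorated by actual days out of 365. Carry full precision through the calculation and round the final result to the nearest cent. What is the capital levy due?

€8,469.97

1 January – 17 March 2011: 76 days, exemption €574,000 → (€866,000 − €574,000) × 1.35% × 76/365 = €820.8000
18 March – 5 December 2011: 263 days, exemption €153,000 → (€866,000 − €153,000) × 1.35% × 263/365 = €6,935.6342
6 December – 31 December 2011: 26 days, exemption €124,000 → (€866,000 − €124,000) × 1.35% × 26/365 = €713.5397
Total = €8,469.9740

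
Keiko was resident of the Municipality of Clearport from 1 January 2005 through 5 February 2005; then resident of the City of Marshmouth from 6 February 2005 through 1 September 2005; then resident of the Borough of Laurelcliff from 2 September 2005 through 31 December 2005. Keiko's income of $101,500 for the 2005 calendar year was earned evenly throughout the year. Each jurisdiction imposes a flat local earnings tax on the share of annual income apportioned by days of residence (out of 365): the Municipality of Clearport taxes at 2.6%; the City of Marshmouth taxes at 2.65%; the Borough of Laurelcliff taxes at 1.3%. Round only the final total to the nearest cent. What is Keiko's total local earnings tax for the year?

$2,230.50

The Municipality of Clearport, 1 January – 5 February 2005: 36 days → $101,500 × 2.6% × 36/365 = $260.2849
The City of Marshmouth, 6 February – 1 September 2005: 208 days → $101,500 × 2.65% × 208/365 = $1,532.7890
The Borough of Laurelcliff, 2 September – 31 December 2005: 121 days → $101,500 × 1.3% × 121/365 = $437.4233
Total = $2,230.4973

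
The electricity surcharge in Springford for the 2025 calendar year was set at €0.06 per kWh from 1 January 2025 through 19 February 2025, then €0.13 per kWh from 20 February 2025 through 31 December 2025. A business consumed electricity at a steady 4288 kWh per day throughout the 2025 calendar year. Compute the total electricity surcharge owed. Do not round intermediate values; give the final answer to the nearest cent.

1 January – 19 February 2025: 50 days × 4288 kWh/day = 214,400 kWh at €0.06/kWh → €12,864.00
20 February – 31 December 2025: 315 days × 4288 kWh/day = 1,350,720 kWh at €0.13/kWh → €175,593.60

€188,457.60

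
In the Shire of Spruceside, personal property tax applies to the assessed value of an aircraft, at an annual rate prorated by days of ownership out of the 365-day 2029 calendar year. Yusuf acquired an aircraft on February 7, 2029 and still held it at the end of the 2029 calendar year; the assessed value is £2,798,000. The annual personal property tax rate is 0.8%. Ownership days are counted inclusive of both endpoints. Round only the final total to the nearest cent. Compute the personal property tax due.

£20,114.94

Days held (February 7 – December 31, 2029): 328 out of 365
Tax = £2,798,000 × 0.8% × 328/365 = £20,114.9370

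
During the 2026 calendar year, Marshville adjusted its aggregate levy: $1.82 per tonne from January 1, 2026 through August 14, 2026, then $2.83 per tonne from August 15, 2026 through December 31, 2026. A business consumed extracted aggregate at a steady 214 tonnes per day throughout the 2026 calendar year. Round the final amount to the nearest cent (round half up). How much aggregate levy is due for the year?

January 1 – August 14, 2026: 226 days × 214 tonnes/day = 48,364 tonnes at $1.82/tonne → $88022.48
August 15 – December 31, 2026: 139 days × 214 tonnes/day = 29,746 tonnes at $2.83/tonne → $84181.18

$172203.66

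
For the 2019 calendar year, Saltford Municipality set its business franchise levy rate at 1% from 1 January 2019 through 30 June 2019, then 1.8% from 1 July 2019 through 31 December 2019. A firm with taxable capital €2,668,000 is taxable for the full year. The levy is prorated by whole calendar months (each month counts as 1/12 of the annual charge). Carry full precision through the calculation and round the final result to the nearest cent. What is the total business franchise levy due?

€37,352.00

1 January – 30 June 2019: 6 months at 1% → €2,668,000 × 1% × 6/12 = €13,340.0000
1 July – 31 December 2019: 6 months at 1.8% → €2,668,000 × 1.8% × 6/12 = €24,012.0000
Total = €37,352.0000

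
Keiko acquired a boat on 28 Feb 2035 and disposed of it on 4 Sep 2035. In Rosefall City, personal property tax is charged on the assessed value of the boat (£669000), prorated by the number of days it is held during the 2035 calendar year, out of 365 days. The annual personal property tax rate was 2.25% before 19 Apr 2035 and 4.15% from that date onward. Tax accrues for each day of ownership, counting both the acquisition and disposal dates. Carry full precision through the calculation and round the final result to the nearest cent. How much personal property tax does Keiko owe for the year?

£12634.94

28 Feb – 18 Apr 2035: 50 days at 2.25% → £669000 × 2.25% × 50/365 = £2061.9863
19 Apr – 4 Sep 2035: 139 days at 4.15% → £669000 × 4.15% × 139/365 = £10572.9493
Total = £12634.9356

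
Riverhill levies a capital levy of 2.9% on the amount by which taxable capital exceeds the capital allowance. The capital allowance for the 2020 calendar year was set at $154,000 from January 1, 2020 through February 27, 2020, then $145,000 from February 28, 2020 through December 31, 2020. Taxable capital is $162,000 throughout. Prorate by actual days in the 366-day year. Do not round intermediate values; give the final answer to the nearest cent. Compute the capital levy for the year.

January 1 – February 27, 2020: 58 days, exemption $154,000 → ($162,000 − $154,000) × 2.9% × 58/366 = $36.7650
February 28 – December 31, 2020: 308 days, exemption $145,000 → ($162,000 − $145,000) × 2.9% × 308/366 = $414.8743
Total = $451.6393

$451.64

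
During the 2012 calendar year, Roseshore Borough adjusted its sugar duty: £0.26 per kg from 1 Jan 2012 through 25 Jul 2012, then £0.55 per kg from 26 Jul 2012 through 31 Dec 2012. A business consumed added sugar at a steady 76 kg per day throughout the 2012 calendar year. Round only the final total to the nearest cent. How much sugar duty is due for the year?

1 Jan – 25 Jul 2012: 207 days × 76 kg/day = 15,732 kg at £0.26/kg → £4090.32
26 Jul – 31 Dec 2012: 159 days × 76 kg/day = 12,084 kg at £0.55/kg → £6646.20

£10736.52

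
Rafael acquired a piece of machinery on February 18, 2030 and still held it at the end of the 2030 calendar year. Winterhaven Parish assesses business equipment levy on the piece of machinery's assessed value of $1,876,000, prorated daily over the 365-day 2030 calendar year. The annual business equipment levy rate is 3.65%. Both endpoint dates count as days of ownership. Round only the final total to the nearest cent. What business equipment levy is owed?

$59,469.20

Days held (February 18 – December 31, 2030): 317 out of 365
Tax = $1,876,000 × 3.65% × 317/365 = $59,469.2000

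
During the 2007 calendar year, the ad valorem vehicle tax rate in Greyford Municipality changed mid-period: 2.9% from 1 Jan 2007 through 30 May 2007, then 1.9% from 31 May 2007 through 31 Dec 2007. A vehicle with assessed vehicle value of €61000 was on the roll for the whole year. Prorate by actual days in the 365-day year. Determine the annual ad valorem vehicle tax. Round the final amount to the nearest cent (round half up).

€1409.68

1 Jan – 30 May 2007: 150 days at 2.9% → €61000 × 2.9% × 150/365 = €726.9863
31 May – 31 Dec 2007: 215 days at 1.9% → €61000 × 1.9% × 215/365 = €682.6986
Total = €1409.6849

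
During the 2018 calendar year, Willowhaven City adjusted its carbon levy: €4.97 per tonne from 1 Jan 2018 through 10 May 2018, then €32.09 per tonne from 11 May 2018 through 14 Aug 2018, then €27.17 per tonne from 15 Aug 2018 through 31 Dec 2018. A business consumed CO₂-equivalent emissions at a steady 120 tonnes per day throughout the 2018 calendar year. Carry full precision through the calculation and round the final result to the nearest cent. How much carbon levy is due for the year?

1 Jan – 10 May 2018: 130 days × 120 tonnes/day = 15,600 tonnes at €4.97/tonne → €77,532.00
11 May – 14 Aug 2018: 96 days × 120 tonnes/day = 11,520 tonnes at €32.09/tonne → €369,676.80
15 Aug – 31 Dec 2018: 139 days × 120 tonnes/day = 16,680 tonnes at €27.17/tonne → €453,195.60

€900,404.40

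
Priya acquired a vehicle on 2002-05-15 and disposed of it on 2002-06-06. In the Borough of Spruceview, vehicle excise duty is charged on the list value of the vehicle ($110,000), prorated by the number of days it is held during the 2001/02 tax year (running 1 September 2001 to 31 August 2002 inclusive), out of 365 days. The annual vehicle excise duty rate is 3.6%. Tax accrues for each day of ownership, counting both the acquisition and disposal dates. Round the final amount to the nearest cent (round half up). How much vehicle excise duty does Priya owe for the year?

Days held (2002-05-15 to 2002-06-06): 23 out of 365
Tax = $110,000 × 3.6% × 23/365 = $249.5342

$249.53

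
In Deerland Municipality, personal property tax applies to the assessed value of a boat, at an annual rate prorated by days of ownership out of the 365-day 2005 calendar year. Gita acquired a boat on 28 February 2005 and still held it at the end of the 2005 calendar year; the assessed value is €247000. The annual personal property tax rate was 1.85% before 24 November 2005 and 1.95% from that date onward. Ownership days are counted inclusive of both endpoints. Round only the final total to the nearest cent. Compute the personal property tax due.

28 February – 23 November 2005: 269 days at 1.85% → €247000 × 1.85% × 269/365 = €3367.6589
24 November – 31 December 2005: 38 days at 1.95% → €247000 × 1.95% × 38/365 = €501.4438
Total = €3869.1027

€3869.10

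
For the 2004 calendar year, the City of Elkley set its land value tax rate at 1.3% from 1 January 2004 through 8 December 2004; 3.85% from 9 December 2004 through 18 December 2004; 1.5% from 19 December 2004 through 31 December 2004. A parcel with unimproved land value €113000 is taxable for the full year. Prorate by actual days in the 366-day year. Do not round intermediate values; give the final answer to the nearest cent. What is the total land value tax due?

1 January – 8 December 2004: 343 days at 1.3% → €113000 × 1.3% × 343/366 = €1376.6858
9 December – 18 December 2004: 10 days at 3.85% → €113000 × 3.85% × 10/366 = €118.8661
19 December – 31 December 2004: 13 days at 1.5% → €113000 × 1.5% × 13/366 = €60.2049
Total = €1555.7568

€1555.76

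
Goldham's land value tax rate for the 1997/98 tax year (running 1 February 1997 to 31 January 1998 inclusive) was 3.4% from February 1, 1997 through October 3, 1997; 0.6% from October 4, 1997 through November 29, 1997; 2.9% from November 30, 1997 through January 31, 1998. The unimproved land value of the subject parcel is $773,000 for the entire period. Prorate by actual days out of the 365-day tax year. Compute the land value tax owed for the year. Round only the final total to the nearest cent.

February 1 – October 3, 1997: 245 days at 3.4% → $773,000 × 3.4% × 245/365 = $17,641.3425
October 4 – November 29, 1997: 57 days at 0.6% → $773,000 × 0.6% × 57/365 = $724.2904
November 30, 1997 – January 31, 1998: 63 days at 2.9% → $773,000 × 2.9% × 63/365 = $3,869.2356
Total = $22,234.8685

$22,234.87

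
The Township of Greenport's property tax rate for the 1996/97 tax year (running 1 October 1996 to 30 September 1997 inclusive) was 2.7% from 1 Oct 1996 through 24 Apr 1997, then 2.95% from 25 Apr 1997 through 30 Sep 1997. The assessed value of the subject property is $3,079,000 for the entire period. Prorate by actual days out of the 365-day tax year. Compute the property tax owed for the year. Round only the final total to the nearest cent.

1 Oct 1996 – 24 Apr 1997: 206 days at 2.7% → $3,079,000 × 2.7% × 206/365 = $46,918.8986
25 Apr – 30 Sep 1997: 159 days at 2.95% → $3,079,000 × 2.95% × 159/365 = $39,567.2589
Total = $86,486.1575

$86,486.16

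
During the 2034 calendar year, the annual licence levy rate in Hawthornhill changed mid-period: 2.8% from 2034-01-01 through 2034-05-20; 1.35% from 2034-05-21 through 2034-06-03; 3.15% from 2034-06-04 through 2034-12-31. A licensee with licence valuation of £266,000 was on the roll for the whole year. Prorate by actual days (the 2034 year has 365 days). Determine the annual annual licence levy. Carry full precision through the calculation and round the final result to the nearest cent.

£7,838.25

2034-01-01 to 2034-05-20: 140 days at 2.8% → £266,000 × 2.8% × 140/365 = £2,856.7671
2034-05-21 to 2034-06-03: 14 days at 1.35% → £266,000 × 1.35% × 14/365 = £137.7370
2034-06-04 to 2034-12-31: 211 days at 3.15% → £266,000 × 3.15% × 211/365 = £4,843.7507
Total = £7,838.2548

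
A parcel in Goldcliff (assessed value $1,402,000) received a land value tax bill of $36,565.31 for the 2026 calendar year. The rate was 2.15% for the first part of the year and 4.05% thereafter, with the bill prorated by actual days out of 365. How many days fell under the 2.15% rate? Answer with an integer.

Let d = days at the first rate; then 365 − d days at the second rate.
$1,402,000 × [2.15%·d + 4.05%·(365−d)] / 365 = $36,565.31
Solving gives d = 277, so the new rate took effect on 5 October 2026.

277 days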